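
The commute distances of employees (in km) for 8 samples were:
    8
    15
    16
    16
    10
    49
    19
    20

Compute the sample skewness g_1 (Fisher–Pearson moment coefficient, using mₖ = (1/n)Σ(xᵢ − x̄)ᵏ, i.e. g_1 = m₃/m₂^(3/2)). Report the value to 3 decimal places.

1.800

x̄ = (8 + 15 + 16 + 16 + 10 + 49 + 19 + 20) / 8 = 19.1250
deviations (xᵢ − x̄): -11.1250, -4.1250, -3.1250, -3.1250, -9.1250, 29.8750, -0.1250, 0.8750
Σ(xᵢ − x̄)² = 1136.8750 ⇒ m₂ = 1136.8750/8 = 142.10938
Σ(xᵢ − x̄)³ = 24396.6563 ⇒ m₃ = 24396.6563/8 = 3049.58203
m₂^(3/2) = 142.10938^(1.5) = 1694.08070
g_1 = m₃ / m₂^(3/2) = 3049.58203 / 1694.08070 ≈ 1.800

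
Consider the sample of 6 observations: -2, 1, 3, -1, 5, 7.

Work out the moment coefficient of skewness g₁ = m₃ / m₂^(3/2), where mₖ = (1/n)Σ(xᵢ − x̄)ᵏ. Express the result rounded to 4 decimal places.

0.1577

x̄ = (-2 + 1 + 3 - 1 + 5 + 7) / 6 = 2.1667
deviations (xᵢ − x̄): -4.1667, -1.1667, 0.8333, -3.1667, 2.8333, 4.8333
Σ(xᵢ − x̄)² = 60.8333 ⇒ m₂ = 60.8333/6 = 10.13889
Σ(xᵢ − x̄)³ = 30.5556 ⇒ m₃ = 30.5556/6 = 5.09259
m₂^(3/2) = 10.13889^(1.5) = 32.28387
g₁ = m₃ / m₂^(3/2) = 5.09259 / 32.28387 ≈ 0.1577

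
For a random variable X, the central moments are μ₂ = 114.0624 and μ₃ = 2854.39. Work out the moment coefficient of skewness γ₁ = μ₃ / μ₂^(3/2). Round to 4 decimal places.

2.3431

σ = √μ₂ = √114.0624 = 10.68000
σ³ = μ₂^(3/2) = 1218.18643
γ₁ = μ₃/σ³ = 2854.39 / 1218.18643 ≈ 2.3431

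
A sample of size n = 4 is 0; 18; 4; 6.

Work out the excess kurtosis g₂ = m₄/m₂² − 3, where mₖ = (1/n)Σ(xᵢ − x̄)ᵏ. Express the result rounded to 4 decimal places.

-0.8859

x̄ = 7.0000
Σ(xᵢ − x̄)² = 180.0000 ⇒ m₂ = 45.00000
Σ(xᵢ − x̄)⁴ = 17124.0000 ⇒ m₄ = 4281.00000
m₂² = 2025.00000
g₂ = m₄/m₂² − 3 = 2.11407 − 3 ≈ -0.8859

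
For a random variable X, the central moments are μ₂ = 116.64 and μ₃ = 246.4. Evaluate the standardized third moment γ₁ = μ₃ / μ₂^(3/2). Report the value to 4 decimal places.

σ = √μ₂ = √116.64 = 10.80000
σ³ = μ₂^(3/2) = 1259.71200
γ₁ = μ₃/σ³ = 246.4 / 1259.71200 ≈ 0.1956

0.1956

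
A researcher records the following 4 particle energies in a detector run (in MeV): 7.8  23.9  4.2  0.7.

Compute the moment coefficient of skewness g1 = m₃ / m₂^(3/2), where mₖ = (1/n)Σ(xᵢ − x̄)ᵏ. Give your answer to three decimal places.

x̄ = (7.8 + 23.9 + 4.2 + 0.7) / 4 = 9.1500
deviations (xᵢ − x̄): -1.3500, 14.7500, -4.9500, -8.4500
Σ(xᵢ − x̄)² = 315.2900 ⇒ m₂ = 315.2900/4 = 78.82250
Σ(xᵢ − x̄)³ = 2481.9480 ⇒ m₃ = 2481.9480/4 = 620.48700
m₂^(3/2) = 78.82250^(1.5) = 699.80221
g1 = m₃ / m₂^(3/2) = 620.48700 / 699.80221 ≈ 0.887

0.887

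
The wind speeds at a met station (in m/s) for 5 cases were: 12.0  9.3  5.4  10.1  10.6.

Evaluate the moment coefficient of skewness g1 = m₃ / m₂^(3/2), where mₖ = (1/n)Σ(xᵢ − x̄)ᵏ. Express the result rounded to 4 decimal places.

-0.9176

x̄ = (12.0 + 9.3 + 5.4 + 10.1 + 10.6) / 5 = 9.4800
deviations (xᵢ − x̄): 2.5200, -0.1800, -4.0800, 0.6200, 1.1200
Σ(xᵢ − x̄)² = 24.6680 ⇒ m₂ = 24.6680/5 = 4.93360
Σ(xᵢ − x̄)³ = -50.2769 ⇒ m₃ = -50.2769/5 = -10.05538
m₂^(3/2) = 4.93360^(1.5) = 10.95837
g1 = m₃ / m₂^(3/2) = -10.05538 / 10.95837 ≈ -0.9176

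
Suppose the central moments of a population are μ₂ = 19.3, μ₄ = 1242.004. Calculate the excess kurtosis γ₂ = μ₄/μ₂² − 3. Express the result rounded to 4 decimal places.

μ₂² = 19.3² = 372.49000
μ₄/μ₂² = 1242.004 / 372.49000 = 3.33433
γ₂ = 3.33433 − 3 ≈ 0.3343

0.3343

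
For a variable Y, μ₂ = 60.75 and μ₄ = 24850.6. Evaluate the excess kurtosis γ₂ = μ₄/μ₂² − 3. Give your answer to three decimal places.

μ₂² = 60.75² = 3690.56250
μ₄/μ₂² = 24850.6 / 3690.56250 = 6.73355
γ₂ = 6.73355 − 3 ≈ 3.734

3.734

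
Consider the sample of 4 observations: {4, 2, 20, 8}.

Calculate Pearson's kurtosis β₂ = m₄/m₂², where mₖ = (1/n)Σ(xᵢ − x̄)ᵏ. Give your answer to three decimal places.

2.071

x̄ = 8.5000
Σ(xᵢ − x̄)² = 195.0000 ⇒ m₂ = 48.75000
Σ(xᵢ − x̄)⁴ = 19685.2500 ⇒ m₄ = 4921.31250
m₂² = 2376.56250
β₂ = m₄/m₂² = 4921.31250 / 2376.56250 ≈ 2.071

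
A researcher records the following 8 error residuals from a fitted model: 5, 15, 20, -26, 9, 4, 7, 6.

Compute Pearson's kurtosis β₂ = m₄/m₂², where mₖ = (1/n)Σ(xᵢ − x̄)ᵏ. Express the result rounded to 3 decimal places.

x̄ = 5.0000
Σ(xᵢ − x̄)² = 1308.0000 ⇒ m₂ = 163.50000
Σ(xᵢ − x̄)⁴ = 984420.0000 ⇒ m₄ = 123052.50000
m₂² = 26732.25000
β₂ = m₄/m₂² = 123052.50000 / 26732.25000 ≈ 4.603

4.603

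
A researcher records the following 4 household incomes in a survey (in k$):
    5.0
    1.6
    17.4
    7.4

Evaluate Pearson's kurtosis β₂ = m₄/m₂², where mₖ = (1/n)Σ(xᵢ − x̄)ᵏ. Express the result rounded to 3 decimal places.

2.064

x̄ = 7.8500
Σ(xᵢ − x̄)² = 138.5900 ⇒ m₂ = 34.64750
Σ(xᵢ − x̄)⁴ = 9909.7909 ⇒ m₄ = 2477.44773
m₂² = 1200.44926
β₂ = m₄/m₂² = 2477.44773 / 1200.44926 ≈ 2.064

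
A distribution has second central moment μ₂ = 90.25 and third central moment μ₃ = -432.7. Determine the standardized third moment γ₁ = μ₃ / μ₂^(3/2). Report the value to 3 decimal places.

σ = √μ₂ = √90.25 = 9.50000
σ³ = μ₂^(3/2) = 857.37500
γ₁ = μ₃/σ³ = -432.7 / 857.37500 ≈ -0.505

-0.505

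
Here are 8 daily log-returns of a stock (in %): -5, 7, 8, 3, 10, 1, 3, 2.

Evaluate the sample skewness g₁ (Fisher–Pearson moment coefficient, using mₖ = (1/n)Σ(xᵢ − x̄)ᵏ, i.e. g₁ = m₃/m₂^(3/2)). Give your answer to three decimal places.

-0.412

x̄ = (-5 + 7 + 8 + 3 + 10 + 1 + 3 + 2) / 8 = 3.6250
deviations (xᵢ − x̄): -8.6250, 3.3750, 4.3750, -0.6250, 6.3750, -2.6250, -0.6250, -1.6250
Σ(xᵢ − x̄)² = 155.8750 ⇒ m₂ = 155.8750/8 = 19.48438
Σ(xᵢ − x̄)³ = -283.2188 ⇒ m₃ = -283.2188/8 = -35.40234
m₂^(3/2) = 19.48438^(1.5) = 86.00619
g₁ = m₃ / m₂^(3/2) = -35.40234 / 86.00619 ≈ -0.412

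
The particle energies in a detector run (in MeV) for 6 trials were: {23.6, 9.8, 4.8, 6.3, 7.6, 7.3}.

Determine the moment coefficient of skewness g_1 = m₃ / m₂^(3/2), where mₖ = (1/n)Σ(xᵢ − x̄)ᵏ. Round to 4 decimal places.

1.5688

x̄ = (23.6 + 9.8 + 4.8 + 6.3 + 7.6 + 7.3) / 6 = 9.9000
deviations (xᵢ − x̄): 13.7000, -0.1000, -5.1000, -3.6000, -2.3000, -2.6000
Σ(xᵢ − x̄)² = 238.7200 ⇒ m₂ = 238.7200/6 = 39.78667
Σ(xᵢ − x̄)³ = 2362.3020 ⇒ m₃ = 2362.3020/6 = 393.71700
m₂^(3/2) = 39.78667^(1.5) = 250.96106
g_1 = m₃ / m₂^(3/2) = 393.71700 / 250.96106 ≈ 1.5688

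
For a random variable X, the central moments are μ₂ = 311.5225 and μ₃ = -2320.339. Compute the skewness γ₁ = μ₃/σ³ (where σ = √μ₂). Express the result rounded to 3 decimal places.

σ = √μ₂ = √311.5225 = 17.65000
σ³ = μ₂^(3/2) = 5498.37213
γ₁ = μ₃/σ³ = -2320.339 / 5498.37213 ≈ -0.422

-0.422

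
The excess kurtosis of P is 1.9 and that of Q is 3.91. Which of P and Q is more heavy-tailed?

Higher excess kurtosis ⇒ heavier tails relative to the normal distribution.
1.9 vs 3.91: the larger is 3.91, so Q has heavier tails.

Q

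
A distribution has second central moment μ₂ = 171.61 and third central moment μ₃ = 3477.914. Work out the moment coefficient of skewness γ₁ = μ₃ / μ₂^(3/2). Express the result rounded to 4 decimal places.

1.5471

σ = √μ₂ = √171.61 = 13.10000
σ³ = μ₂^(3/2) = 2248.09100
γ₁ = μ₃/σ³ = 3477.914 / 2248.09100 ≈ 1.5471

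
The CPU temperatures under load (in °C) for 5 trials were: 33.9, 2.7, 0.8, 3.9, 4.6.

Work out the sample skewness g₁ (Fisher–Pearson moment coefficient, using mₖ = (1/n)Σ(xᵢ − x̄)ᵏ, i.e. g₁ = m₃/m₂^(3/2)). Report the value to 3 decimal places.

x̄ = (33.9 + 2.7 + 0.8 + 3.9 + 4.6) / 5 = 9.1800
deviations (xᵢ − x̄): 24.7200, -6.4800, -8.3800, -5.2800, -4.5800
Σ(xᵢ − x̄)² = 772.1480 ⇒ m₂ = 772.1480/5 = 154.42960
Σ(xᵢ − x̄)³ = 14002.0099 ⇒ m₃ = 14002.0099/5 = 2800.40198
m₂^(3/2) = 154.42960^(1.5) = 1919.09211
g₁ = m₃ / m₂^(3/2) = 2800.40198 / 1919.09211 ≈ 1.459

1.459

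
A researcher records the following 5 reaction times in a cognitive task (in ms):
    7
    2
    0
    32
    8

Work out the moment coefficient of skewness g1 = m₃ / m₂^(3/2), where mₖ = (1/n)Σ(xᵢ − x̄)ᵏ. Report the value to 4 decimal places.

1.2502

x̄ = (7 + 2 + 0 + 32 + 8) / 5 = 9.8000
deviations (xᵢ − x̄): -2.8000, -7.8000, -9.8000, 22.2000, -1.8000
Σ(xᵢ − x̄)² = 660.8000 ⇒ m₂ = 660.8000/5 = 132.16000
Σ(xᵢ − x̄)³ = 9497.5200 ⇒ m₃ = 9497.5200/5 = 1899.50400
m₂^(3/2) = 132.16000^(1.5) = 1519.32276
g1 = m₃ / m₂^(3/2) = 1899.50400 / 1519.32276 ≈ 1.2502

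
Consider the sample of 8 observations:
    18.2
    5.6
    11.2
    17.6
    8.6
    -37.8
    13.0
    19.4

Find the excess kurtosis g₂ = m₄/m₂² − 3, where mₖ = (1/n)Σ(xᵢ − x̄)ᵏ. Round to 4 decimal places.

x̄ = 6.9750
Σ(xᵢ − x̄)² = 2456.7550 ⇒ m₂ = 307.09437
Σ(xᵢ − x̄)⁴ = 4073326.3016 ⇒ m₄ = 509165.78771
m₂² = 94306.95516
g₂ = m₄/m₂² − 3 = 5.39903 − 3 ≈ 2.3990

2.3990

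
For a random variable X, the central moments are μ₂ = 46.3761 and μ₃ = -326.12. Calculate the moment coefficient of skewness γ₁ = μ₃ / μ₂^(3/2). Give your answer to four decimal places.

σ = √μ₂ = √46.3761 = 6.81000
σ³ = μ₂^(3/2) = 315.82124
γ₁ = μ₃/σ³ = -326.12 / 315.82124 ≈ -1.0326

-1.0326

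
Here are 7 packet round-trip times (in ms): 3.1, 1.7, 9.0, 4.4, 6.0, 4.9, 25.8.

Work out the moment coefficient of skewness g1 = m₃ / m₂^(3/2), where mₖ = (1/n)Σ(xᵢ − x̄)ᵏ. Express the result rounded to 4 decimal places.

1.7279

x̄ = (3.1 + 1.7 + 9.0 + 4.4 + 6.0 + 4.9 + 25.8) / 7 = 7.8429
deviations (xᵢ − x̄): -4.7429, -6.1429, 1.1571, -3.4429, -1.8429, -2.9429, 17.9571
Σ(xᵢ − x̄)² = 407.9371 ⇒ m₂ = 407.9371/7 = 58.27673
Σ(xᵢ − x̄)³ = 5380.9494 ⇒ m₃ = 5380.9494/7 = 768.70706
m₂^(3/2) = 58.27673^(1.5) = 444.87993
g1 = m₃ / m₂^(3/2) = 768.70706 / 444.87993 ≈ 1.7279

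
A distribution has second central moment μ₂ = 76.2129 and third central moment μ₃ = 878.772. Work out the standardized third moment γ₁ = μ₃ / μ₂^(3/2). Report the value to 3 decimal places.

σ = √μ₂ = √76.2129 = 8.73000
σ³ = μ₂^(3/2) = 665.33862
γ₁ = μ₃/σ³ = 878.772 / 665.33862 ≈ 1.321

1.321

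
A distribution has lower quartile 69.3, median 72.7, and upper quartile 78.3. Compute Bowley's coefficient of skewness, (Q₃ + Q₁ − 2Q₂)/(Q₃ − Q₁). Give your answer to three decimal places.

0.244

numerator: Q₃ + Q₁ − 2Q₂ = 78.3 + 69.3 − 2×72.7 = 2.2000
denominator: Q₃ − Q₁ = 78.3 − 69.3 = 9.0000
Bowley skewness = 2.2000 / 9.0000 ≈ 0.244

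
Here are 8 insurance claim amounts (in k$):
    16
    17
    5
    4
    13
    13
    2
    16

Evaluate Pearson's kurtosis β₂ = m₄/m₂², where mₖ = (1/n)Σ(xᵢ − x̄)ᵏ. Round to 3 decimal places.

1.441

x̄ = 10.7500
Σ(xᵢ − x̄)² = 259.5000 ⇒ m₂ = 32.43750
Σ(xᵢ − x̄)⁴ = 12127.4063 ⇒ m₄ = 1515.92578
m₂² = 1052.19141
β₂ = m₄/m₂² = 1515.92578 / 1052.19141 ≈ 1.441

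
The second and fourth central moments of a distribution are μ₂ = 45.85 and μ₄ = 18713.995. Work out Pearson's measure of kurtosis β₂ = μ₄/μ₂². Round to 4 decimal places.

μ₂² = 45.85² = 2102.22250
μ₄/μ₂² = 18713.995 / 2102.22250 = 8.90200
β₂ ≈ 8.9020

8.9020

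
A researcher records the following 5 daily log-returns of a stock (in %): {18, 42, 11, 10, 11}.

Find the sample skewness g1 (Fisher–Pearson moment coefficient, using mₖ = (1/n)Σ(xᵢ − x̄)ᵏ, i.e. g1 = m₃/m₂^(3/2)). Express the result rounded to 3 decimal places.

x̄ = (18 + 42 + 11 + 10 + 11) / 5 = 18.4000
deviations (xᵢ − x̄): -0.4000, 23.6000, -7.4000, -8.4000, -7.4000
Σ(xᵢ − x̄)² = 737.2000 ⇒ m₂ = 737.2000/5 = 147.44000
Σ(xᵢ − x̄)³ = 11741.0400 ⇒ m₃ = 11741.0400/5 = 2348.20800
m₂^(3/2) = 147.44000^(1.5) = 1790.28834
g1 = m₃ / m₂^(3/2) = 2348.20800 / 1790.28834 ≈ 1.312

1.312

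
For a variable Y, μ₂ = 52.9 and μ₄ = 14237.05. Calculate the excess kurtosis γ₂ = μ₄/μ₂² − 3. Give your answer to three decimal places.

2.088

μ₂² = 52.9² = 2798.41000
μ₄/μ₂² = 14237.05 / 2798.41000 = 5.08755
γ₂ = 5.08755 − 3 ≈ 2.088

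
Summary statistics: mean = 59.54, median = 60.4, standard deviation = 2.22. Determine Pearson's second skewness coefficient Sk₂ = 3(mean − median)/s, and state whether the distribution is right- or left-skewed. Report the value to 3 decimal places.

Sk₂ = 3(59.54 − 60.4) / 2.22 = 3 × -0.8600 / 2.22
    = -2.5800 / 2.22 ≈ -1.162
Sk₂ < 0 ⇒ mean < median ⇒ left-skewed (negative skew).

-1.162, left-skewed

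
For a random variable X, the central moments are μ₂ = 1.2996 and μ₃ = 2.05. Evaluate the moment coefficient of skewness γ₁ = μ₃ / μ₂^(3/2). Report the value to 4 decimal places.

1.3837

σ = √μ₂ = √1.2996 = 1.14000
σ³ = μ₂^(3/2) = 1.48154
γ₁ = μ₃/σ³ = 2.05 / 1.48154 ≈ 1.3837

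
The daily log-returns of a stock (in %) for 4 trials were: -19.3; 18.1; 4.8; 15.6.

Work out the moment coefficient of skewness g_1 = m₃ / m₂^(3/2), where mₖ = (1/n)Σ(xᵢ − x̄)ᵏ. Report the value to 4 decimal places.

x̄ = (-19.3 + 18.1 + 4.8 + 15.6) / 4 = 4.8000
deviations (xᵢ − x̄): -24.1000, 13.3000, 0.0000, 10.8000
Σ(xᵢ − x̄)² = 874.3400 ⇒ m₂ = 874.3400/4 = 218.58500
Σ(xᵢ − x̄)³ = -10385.1720 ⇒ m₃ = -10385.1720/4 = -2596.29300
m₂^(3/2) = 218.58500^(1.5) = 3231.69625
g_1 = m₃ / m₂^(3/2) = -2596.29300 / 3231.69625 ≈ -0.8034

-0.8034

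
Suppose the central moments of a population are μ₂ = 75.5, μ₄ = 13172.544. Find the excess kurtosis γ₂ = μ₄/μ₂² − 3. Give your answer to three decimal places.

-0.689

μ₂² = 75.5² = 5700.25000
μ₄/μ₂² = 13172.544 / 5700.25000 = 2.31087
γ₂ = 2.31087 − 3 ≈ -0.689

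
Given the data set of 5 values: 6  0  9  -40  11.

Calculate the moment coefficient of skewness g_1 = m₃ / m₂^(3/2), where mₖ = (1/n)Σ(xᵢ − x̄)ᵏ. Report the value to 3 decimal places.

-1.363

x̄ = (6 + 0 + 9 - 40 + 11) / 5 = -2.8000
deviations (xᵢ − x̄): 8.8000, 2.8000, 11.8000, -37.2000, 13.8000
Σ(xᵢ − x̄)² = 1798.8000 ⇒ m₂ = 1798.8000/5 = 359.76000
Σ(xᵢ − x̄)³ = -46504.3200 ⇒ m₃ = -46504.3200/5 = -9300.86400
m₂^(3/2) = 359.76000^(1.5) = 6823.69036
g_1 = m₃ / m₂^(3/2) = -9300.86400 / 6823.69036 ≈ -1.363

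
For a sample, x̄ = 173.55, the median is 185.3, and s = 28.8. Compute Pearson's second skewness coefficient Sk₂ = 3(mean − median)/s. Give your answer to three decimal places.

Sk₂ = 3(173.55 − 185.3) / 28.8 = 3 × -11.7500 / 28.8
    = -35.2500 / 28.8 ≈ -1.224

-1.224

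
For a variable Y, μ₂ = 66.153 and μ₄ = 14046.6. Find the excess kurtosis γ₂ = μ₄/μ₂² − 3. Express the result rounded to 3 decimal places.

0.210

μ₂² = 66.153² = 4376.21941
μ₄/μ₂² = 14046.6 / 4376.21941 = 3.20976
γ₂ = 3.20976 − 3 ≈ 0.210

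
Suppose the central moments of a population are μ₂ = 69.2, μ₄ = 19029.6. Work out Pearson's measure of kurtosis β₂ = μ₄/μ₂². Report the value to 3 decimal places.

3.974

μ₂² = 69.2² = 4788.64000
μ₄/μ₂² = 19029.6 / 4788.64000 = 3.97390
β₂ ≈ 3.974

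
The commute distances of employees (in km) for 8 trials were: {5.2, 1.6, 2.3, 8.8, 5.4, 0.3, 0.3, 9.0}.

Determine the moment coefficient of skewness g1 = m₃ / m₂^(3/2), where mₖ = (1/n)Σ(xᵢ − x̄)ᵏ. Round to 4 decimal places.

x̄ = (5.2 + 1.6 + 2.3 + 8.8 + 5.4 + 0.3 + 0.3 + 9.0) / 8 = 4.1125
deviations (xᵢ − x̄): 1.0875, -2.5125, -1.8125, 4.6875, 1.2875, -3.8125, -3.8125, 4.8875
Σ(xᵢ − x̄)² = 87.3688 ⇒ m₂ = 87.3688/8 = 10.92109
Σ(xᵢ − x̄)³ = 90.5227 ⇒ m₃ = 90.5227/8 = 11.31533
m₂^(3/2) = 10.92109^(1.5) = 36.09102
g1 = m₃ / m₂^(3/2) = 11.31533 / 36.09102 ≈ 0.3135

0.3135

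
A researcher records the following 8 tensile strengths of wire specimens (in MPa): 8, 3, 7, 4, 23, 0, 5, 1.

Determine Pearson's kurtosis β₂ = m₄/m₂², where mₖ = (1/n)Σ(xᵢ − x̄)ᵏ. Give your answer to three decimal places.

x̄ = 6.3750
Σ(xᵢ − x̄)² = 367.8750 ⇒ m₂ = 45.98438
Σ(xᵢ − x̄)⁴ = 79050.3691 ⇒ m₄ = 9881.29614
m₂² = 2114.56274
β₂ = m₄/m₂² = 9881.29614 / 2114.56274 ≈ 4.673

4.673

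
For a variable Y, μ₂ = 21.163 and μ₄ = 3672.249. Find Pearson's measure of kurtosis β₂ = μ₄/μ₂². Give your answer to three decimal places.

μ₂² = 21.163² = 447.87257
μ₄/μ₂² = 3672.249 / 447.87257 = 8.19932
β₂ ≈ 8.199

8.199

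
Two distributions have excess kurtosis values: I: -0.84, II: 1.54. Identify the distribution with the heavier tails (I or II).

Higher excess kurtosis ⇒ heavier tails relative to the normal distribution.
-0.84 vs 1.54: the larger is 1.54, so II has heavier tails. (II is leptokurtic — heavier-than-normal tails; the other is platykurtic.)

II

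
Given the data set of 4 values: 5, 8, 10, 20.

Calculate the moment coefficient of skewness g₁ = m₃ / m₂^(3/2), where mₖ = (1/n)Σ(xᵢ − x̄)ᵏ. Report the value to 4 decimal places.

0.8131

x̄ = (5 + 8 + 10 + 20) / 4 = 10.7500
deviations (xᵢ − x̄): -5.7500, -2.7500, -0.7500, 9.2500
Σ(xᵢ − x̄)² = 126.7500 ⇒ m₂ = 126.7500/4 = 31.68750
Σ(xᵢ − x̄)³ = 580.1250 ⇒ m₃ = 580.1250/4 = 145.03125
m₂^(3/2) = 31.68750^(1.5) = 178.37417
g₁ = m₃ / m₂^(3/2) = 145.03125 / 178.37417 ≈ 0.8131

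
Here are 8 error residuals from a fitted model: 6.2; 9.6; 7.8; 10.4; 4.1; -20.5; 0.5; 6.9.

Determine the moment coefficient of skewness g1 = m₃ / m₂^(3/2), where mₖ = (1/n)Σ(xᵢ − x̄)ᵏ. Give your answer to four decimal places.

x̄ = (6.2 + 9.6 + 7.8 + 10.4 + 4.1 - 20.5 + 0.5 + 6.9) / 8 = 3.1250
deviations (xᵢ − x̄): 3.0750, 6.4750, 4.6750, 7.2750, 0.9750, -23.6250, -2.6250, 3.7750
Σ(xᵢ − x̄)² = 706.3950 ⇒ m₂ = 706.3950/8 = 88.29938
Σ(xᵢ − x̄)³ = -12361.6838 ⇒ m₃ = -12361.6838/8 = -1545.21047
m₂^(3/2) = 88.29938^(1.5) = 829.72933
g1 = m₃ / m₂^(3/2) = -1545.21047 / 829.72933 ≈ -1.8623

-1.8623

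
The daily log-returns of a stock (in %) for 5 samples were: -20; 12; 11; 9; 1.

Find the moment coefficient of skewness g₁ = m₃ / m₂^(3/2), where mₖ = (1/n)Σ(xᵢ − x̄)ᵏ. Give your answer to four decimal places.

-1.1578

x̄ = (-20 + 12 + 11 + 9 + 1) / 5 = 2.6000
deviations (xᵢ − x̄): -22.6000, 9.4000, 8.4000, 6.4000, -1.6000
Σ(xᵢ − x̄)² = 713.2000 ⇒ m₂ = 713.2000/5 = 142.64000
Σ(xᵢ − x̄)³ = -9861.8400 ⇒ m₃ = -9861.8400/5 = -1972.36800
m₂^(3/2) = 142.64000^(1.5) = 1703.57789
g₁ = m₃ / m₂^(3/2) = -1972.36800 / 1703.57789 ≈ -1.1578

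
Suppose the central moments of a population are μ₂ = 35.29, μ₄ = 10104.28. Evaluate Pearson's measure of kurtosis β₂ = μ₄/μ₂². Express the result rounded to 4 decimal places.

μ₂² = 35.29² = 1245.38410
μ₄/μ₂² = 10104.28 / 1245.38410 = 8.11338
β₂ ≈ 8.1134

8.1134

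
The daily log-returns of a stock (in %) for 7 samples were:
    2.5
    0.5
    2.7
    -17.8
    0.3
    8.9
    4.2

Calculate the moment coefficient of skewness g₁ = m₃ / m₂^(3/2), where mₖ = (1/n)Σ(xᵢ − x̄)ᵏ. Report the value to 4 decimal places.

x̄ = (2.5 + 0.5 + 2.7 - 17.8 + 0.3 + 8.9 + 4.2) / 7 = 0.1857
deviations (xᵢ − x̄): 2.3143, 0.3143, 2.5143, -17.9857, 0.1143, 8.7143, 4.0143
Σ(xᵢ − x̄)² = 427.3286 ⇒ m₂ = 427.3286/7 = 61.04694
Σ(xᵢ − x̄)³ = -5063.3629 ⇒ m₃ = -5063.3629/7 = -723.33756
m₂^(3/2) = 61.04694^(1.5) = 476.97524
g₁ = m₃ / m₂^(3/2) = -723.33756 / 476.97524 ≈ -1.5165

-1.5165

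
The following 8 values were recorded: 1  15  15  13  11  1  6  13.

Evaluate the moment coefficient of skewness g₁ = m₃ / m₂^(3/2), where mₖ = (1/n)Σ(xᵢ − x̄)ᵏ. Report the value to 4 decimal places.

x̄ = (1 + 15 + 15 + 13 + 11 + 1 + 6 + 13) / 8 = 9.3750
deviations (xᵢ − x̄): -8.3750, 5.6250, 5.6250, 3.6250, 1.6250, -8.3750, -3.3750, 3.6250
Σ(xᵢ − x̄)² = 243.8750 ⇒ m₂ = 243.8750/8 = 30.48438
Σ(xᵢ − x̄)³ = -757.7813 ⇒ m₃ = -757.7813/8 = -94.72266
m₂^(3/2) = 30.48438^(1.5) = 168.31233
g₁ = m₃ / m₂^(3/2) = -94.72266 / 168.31233 ≈ -0.5628

-0.5628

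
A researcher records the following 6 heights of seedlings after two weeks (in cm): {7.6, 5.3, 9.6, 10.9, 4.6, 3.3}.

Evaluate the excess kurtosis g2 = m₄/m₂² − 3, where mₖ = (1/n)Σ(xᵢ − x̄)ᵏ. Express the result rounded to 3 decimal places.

x̄ = 6.8833
Σ(xᵢ − x̄)² = 44.5883 ⇒ m₂ = 7.43139
Σ(xᵢ − x̄)⁴ = 513.3649 ⇒ m₄ = 85.56082
m₂² = 55.22554
g2 = m₄/m₂² − 3 = 1.54930 − 3 ≈ -1.451

-1.451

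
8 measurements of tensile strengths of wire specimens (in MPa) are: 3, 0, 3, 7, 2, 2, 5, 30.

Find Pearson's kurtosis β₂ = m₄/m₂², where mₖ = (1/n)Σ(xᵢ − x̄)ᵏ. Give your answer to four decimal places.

x̄ = 6.5000
Σ(xᵢ − x̄)² = 662.0000 ⇒ m₂ = 82.75000
Σ(xᵢ − x̄)⁴ = 307890.5000 ⇒ m₄ = 38486.31250
m₂² = 6847.56250
β₂ = m₄/m₂² = 38486.31250 / 6847.56250 ≈ 5.6204

5.6204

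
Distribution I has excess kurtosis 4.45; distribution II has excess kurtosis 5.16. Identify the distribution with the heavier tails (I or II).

II

Higher excess kurtosis ⇒ heavier tails relative to the normal distribution.
4.45 vs 5.16: the larger is 5.16, so II has heavier tails.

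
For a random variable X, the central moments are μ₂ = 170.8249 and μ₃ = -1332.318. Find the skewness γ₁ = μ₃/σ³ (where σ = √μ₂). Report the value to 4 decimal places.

σ = √μ₂ = √170.8249 = 13.07000
σ³ = μ₂^(3/2) = 2232.68144
γ₁ = μ₃/σ³ = -1332.318 / 2232.68144 ≈ -0.5967

-0.5967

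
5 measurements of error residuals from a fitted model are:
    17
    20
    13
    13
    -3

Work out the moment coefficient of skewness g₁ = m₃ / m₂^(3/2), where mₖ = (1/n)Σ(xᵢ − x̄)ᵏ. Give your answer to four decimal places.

-1.0891

x̄ = (17 + 20 + 13 + 13 - 3) / 5 = 12.0000
deviations (xᵢ − x̄): 5.0000, 8.0000, 1.0000, 1.0000, -15.0000
Σ(xᵢ − x̄)² = 316.0000 ⇒ m₂ = 316.0000/5 = 63.20000
Σ(xᵢ − x̄)³ = -2736.0000 ⇒ m₃ = -2736.0000/5 = -547.20000
m₂^(3/2) = 63.20000^(1.5) = 502.43006
g₁ = m₃ / m₂^(3/2) = -547.20000 / 502.43006 ≈ -1.0891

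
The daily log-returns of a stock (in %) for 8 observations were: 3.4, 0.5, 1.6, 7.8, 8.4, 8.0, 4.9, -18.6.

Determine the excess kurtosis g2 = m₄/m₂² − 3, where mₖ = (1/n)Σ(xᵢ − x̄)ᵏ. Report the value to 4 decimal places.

x̄ = 2.0000
Σ(xᵢ − x̄)² = 547.7400 ⇒ m₂ = 68.46750
Σ(xᵢ − x̄)⁴ = 184266.4386 ⇒ m₄ = 23033.30483
m₂² = 4687.79856
g2 = m₄/m₂² − 3 = 4.91346 − 3 ≈ 1.9135

1.9135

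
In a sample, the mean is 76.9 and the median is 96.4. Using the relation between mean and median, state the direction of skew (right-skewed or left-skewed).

left-skewed

mean − median = 76.9 − 96.4 = -19.5
mean < median ⇒ the longer tail is on the left ⇒ left-skewed (negatively skewed).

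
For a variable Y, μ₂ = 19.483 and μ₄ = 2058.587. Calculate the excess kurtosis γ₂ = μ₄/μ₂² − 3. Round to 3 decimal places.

μ₂² = 19.483² = 379.58729
μ₄/μ₂² = 2058.587 / 379.58729 = 5.42322
γ₂ = 5.42322 − 3 ≈ 2.423

2.423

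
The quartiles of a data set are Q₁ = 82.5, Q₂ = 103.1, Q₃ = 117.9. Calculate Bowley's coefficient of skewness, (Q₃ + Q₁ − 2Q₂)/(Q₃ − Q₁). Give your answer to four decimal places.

numerator: Q₃ + Q₁ − 2Q₂ = 117.9 + 82.5 − 2×103.1 = -5.8000
denominator: Q₃ − Q₁ = 117.9 − 82.5 = 35.4000
Bowley skewness = -5.8000 / 35.4000 ≈ -0.1638

-0.1638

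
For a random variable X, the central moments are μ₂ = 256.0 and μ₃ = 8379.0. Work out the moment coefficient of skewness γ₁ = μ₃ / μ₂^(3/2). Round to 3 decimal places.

σ = √μ₂ = √256.0 = 16.00000
σ³ = μ₂^(3/2) = 4096.00000
γ₁ = μ₃/σ³ = 8379.0 / 4096.00000 ≈ 2.046

2.046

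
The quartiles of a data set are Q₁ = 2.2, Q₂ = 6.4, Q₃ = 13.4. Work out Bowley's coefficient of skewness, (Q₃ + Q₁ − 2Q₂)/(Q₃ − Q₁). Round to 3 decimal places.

numerator: Q₃ + Q₁ − 2Q₂ = 13.4 + 2.2 − 2×6.4 = 2.8000
denominator: Q₃ − Q₁ = 13.4 − 2.2 = 11.2000
Bowley skewness = 2.8000 / 11.2000 ≈ 0.250

0.250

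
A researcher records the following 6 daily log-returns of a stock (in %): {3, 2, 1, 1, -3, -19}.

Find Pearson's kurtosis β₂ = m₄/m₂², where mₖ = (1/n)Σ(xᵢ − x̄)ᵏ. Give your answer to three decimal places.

3.764

x̄ = -2.5000
Σ(xᵢ − x̄)² = 347.5000 ⇒ m₂ = 57.91667
Σ(xᵢ − x̄)⁴ = 75745.3750 ⇒ m₄ = 12624.22917
m₂² = 3354.34028
β₂ = m₄/m₂² = 12624.22917 / 3354.34028 ≈ 3.764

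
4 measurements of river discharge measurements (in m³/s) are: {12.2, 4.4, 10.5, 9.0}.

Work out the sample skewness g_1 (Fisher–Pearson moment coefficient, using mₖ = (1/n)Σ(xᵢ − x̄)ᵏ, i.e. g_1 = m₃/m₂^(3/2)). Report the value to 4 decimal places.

x̄ = (12.2 + 4.4 + 10.5 + 9.0) / 4 = 9.0250
deviations (xᵢ − x̄): 3.1750, -4.6250, 1.4750, -0.0250
Σ(xᵢ − x̄)² = 33.6475 ⇒ m₂ = 33.6475/4 = 8.41187
Σ(xᵢ − x̄)³ = -63.7166 ⇒ m₃ = -63.7166/4 = -15.92916
m₂^(3/2) = 8.41187^(1.5) = 24.39716
g_1 = m₃ / m₂^(3/2) = -15.92916 / 24.39716 ≈ -0.6529

-0.6529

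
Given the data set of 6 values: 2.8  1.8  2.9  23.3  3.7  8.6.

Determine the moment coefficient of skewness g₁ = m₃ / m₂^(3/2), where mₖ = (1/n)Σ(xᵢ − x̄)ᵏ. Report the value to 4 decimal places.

x̄ = (2.8 + 1.8 + 2.9 + 23.3 + 3.7 + 8.6) / 6 = 7.1833
deviations (xᵢ − x̄): -4.3833, -5.3833, -4.2833, 16.1167, -3.4833, 1.4167
Σ(xᵢ − x̄)² = 340.4283 ⇒ m₂ = 340.4283/6 = 56.73806
Σ(xᵢ − x̄)³ = 3828.0164 ⇒ m₃ = 3828.0164/6 = 638.00274
m₂^(3/2) = 56.73806^(1.5) = 427.37752
g₁ = m₃ / m₂^(3/2) = 638.00274 / 427.37752 ≈ 1.4928

1.4928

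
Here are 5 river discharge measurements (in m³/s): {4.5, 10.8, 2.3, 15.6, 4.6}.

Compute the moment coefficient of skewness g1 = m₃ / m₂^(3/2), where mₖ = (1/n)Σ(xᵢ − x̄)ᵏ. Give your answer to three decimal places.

x̄ = (4.5 + 10.8 + 2.3 + 15.6 + 4.6) / 5 = 7.5600
deviations (xᵢ − x̄): -3.0600, 3.2400, -5.2600, 8.0400, -2.9600
Σ(xᵢ − x̄)² = 120.9320 ⇒ m₂ = 120.9320/5 = 24.18640
Σ(xᵢ − x̄)³ = 353.6122 ⇒ m₃ = 353.6122/5 = 70.72243
m₂^(3/2) = 24.18640^(1.5) = 118.94792
g1 = m₃ / m₂^(3/2) = 70.72243 / 118.94792 ≈ 0.595

0.595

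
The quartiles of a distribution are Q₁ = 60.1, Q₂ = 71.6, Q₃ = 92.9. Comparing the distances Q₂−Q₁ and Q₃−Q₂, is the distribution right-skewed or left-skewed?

right-skewed

Q₂ − Q₁ = 11.5;  Q₃ − Q₂ = 21.3
Q₃ − Q₂ > Q₂ − Q₁ ⇒ the upper half is more spread out ⇒ right-skewed.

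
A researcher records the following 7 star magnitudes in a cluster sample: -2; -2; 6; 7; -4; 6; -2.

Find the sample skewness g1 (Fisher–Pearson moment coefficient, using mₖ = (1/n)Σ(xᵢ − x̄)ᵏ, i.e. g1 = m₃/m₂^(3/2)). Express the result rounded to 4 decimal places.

0.2333

x̄ = (-2 - 2 + 6 + 7 - 4 + 6 - 2) / 7 = 1.2857
deviations (xᵢ − x̄): -3.2857, -3.2857, 4.7143, 5.7143, -5.2857, 4.7143, -3.2857
Σ(xᵢ − x̄)² = 137.4286 ⇒ m₂ = 137.4286/7 = 19.63265
Σ(xᵢ − x̄)³ = 142.0408 ⇒ m₃ = 142.0408/7 = 20.29155
m₂^(3/2) = 19.63265^(1.5) = 86.98983
g1 = m₃ / m₂^(3/2) = 20.29155 / 86.98983 ≈ 0.2333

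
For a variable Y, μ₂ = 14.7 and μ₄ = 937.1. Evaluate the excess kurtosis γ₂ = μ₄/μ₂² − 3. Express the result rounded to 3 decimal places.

μ₂² = 14.7² = 216.09000
μ₄/μ₂² = 937.1 / 216.09000 = 4.33662
γ₂ = 4.33662 − 3 ≈ 1.337

1.337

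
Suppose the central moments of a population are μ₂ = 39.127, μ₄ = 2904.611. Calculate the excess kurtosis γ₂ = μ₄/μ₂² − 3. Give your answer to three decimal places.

μ₂² = 39.127² = 1530.92213
μ₄/μ₂² = 2904.611 / 1530.92213 = 1.89730
γ₂ = 1.89730 − 3 ≈ -1.103

-1.103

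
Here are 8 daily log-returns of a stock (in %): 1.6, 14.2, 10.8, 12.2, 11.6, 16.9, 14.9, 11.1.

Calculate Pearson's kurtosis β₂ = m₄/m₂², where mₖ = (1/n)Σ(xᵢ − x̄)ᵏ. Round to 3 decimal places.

4.133

x̄ = 11.6625
Σ(xᵢ − x̄)² = 146.9587 ⇒ m₂ = 18.36984
Σ(xᵢ − x̄)⁴ = 11156.8920 ⇒ m₄ = 1394.61150
m₂² = 337.45116
β₂ = m₄/m₂² = 1394.61150 / 337.45116 ≈ 4.133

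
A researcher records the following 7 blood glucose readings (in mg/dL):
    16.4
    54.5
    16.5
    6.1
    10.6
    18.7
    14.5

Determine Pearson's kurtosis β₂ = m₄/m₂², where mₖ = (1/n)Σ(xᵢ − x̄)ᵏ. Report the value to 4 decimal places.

x̄ = 19.6143
Σ(xᵢ − x̄)² = 1527.9286 ⇒ m₂ = 218.27551
Σ(xᵢ − x̄)⁴ = 1521965.0660 ⇒ m₄ = 217423.58086
m₂² = 47644.19835
β₂ = m₄/m₂² = 217423.58086 / 47644.19835 ≈ 4.5635

4.5635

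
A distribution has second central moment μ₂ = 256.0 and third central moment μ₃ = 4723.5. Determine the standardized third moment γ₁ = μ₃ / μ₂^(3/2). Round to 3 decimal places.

σ = √μ₂ = √256.0 = 16.00000
σ³ = μ₂^(3/2) = 4096.00000
γ₁ = μ₃/σ³ = 4723.5 / 4096.00000 ≈ 1.153

1.153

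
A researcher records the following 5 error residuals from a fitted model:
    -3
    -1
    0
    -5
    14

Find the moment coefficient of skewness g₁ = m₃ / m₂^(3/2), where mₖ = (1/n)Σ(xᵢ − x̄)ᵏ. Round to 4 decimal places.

x̄ = (-3 - 1 + 0 - 5 + 14) / 5 = 1.0000
deviations (xᵢ − x̄): -4.0000, -2.0000, -1.0000, -6.0000, 13.0000
Σ(xᵢ − x̄)² = 226.0000 ⇒ m₂ = 226.0000/5 = 45.20000
Σ(xᵢ − x̄)³ = 1908.0000 ⇒ m₃ = 1908.0000/5 = 381.60000
m₂^(3/2) = 45.20000^(1.5) = 303.88387
g₁ = m₃ / m₂^(3/2) = 381.60000 / 303.88387 ≈ 1.2557

1.2557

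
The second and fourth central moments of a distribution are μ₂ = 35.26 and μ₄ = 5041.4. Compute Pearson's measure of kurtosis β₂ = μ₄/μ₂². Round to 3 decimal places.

μ₂² = 35.26² = 1243.26760
μ₄/μ₂² = 5041.4 / 1243.26760 = 4.05496
β₂ ≈ 4.055

4.055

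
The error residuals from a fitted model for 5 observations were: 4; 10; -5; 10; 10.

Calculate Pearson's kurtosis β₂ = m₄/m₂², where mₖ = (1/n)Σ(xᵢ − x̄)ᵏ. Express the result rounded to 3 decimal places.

2.436

x̄ = 5.8000
Σ(xᵢ − x̄)² = 172.8000 ⇒ m₂ = 34.56000
Σ(xᵢ − x̄)⁴ = 14548.8960 ⇒ m₄ = 2909.77920
m₂² = 1194.39360
β₂ = m₄/m₂² = 2909.77920 / 1194.39360 ≈ 2.436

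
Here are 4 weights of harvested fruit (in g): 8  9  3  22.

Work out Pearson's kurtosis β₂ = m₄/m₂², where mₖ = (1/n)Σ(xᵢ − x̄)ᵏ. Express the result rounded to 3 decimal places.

2.133

x̄ = 10.5000
Σ(xᵢ − x̄)² = 197.0000 ⇒ m₂ = 49.25000
Σ(xᵢ − x̄)⁴ = 20698.2500 ⇒ m₄ = 5174.56250
m₂² = 2425.56250
β₂ = m₄/m₂² = 5174.56250 / 2425.56250 ≈ 2.133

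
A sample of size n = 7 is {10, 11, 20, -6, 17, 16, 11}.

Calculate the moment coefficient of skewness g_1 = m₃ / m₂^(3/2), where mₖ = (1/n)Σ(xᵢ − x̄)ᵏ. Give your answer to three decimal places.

-1.244

x̄ = (10 + 11 + 20 - 6 + 17 + 16 + 11) / 7 = 11.2857
deviations (xᵢ − x̄): -1.2857, -0.2857, 8.7143, -17.2857, 5.7143, 4.7143, -0.2857
Σ(xᵢ − x̄)² = 431.4286 ⇒ m₂ = 431.4286/7 = 61.63265
Σ(xᵢ − x̄)³ = -4213.9592 ⇒ m₃ = -4213.9592/7 = -601.99417
m₂^(3/2) = 61.63265^(1.5) = 483.85618
g_1 = m₃ / m₂^(3/2) = -601.99417 / 483.85618 ≈ -1.244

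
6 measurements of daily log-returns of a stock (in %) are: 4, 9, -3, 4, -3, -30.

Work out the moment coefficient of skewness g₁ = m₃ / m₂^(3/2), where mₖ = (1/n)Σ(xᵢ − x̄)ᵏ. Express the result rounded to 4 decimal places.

-1.3591

x̄ = (4 + 9 - 3 + 4 - 3 - 30) / 6 = -3.1667
deviations (xᵢ − x̄): 7.1667, 12.1667, 0.1667, 7.1667, 0.1667, -26.8333
Σ(xᵢ − x̄)² = 970.8333 ⇒ m₂ = 970.8333/6 = 161.80556
Σ(xᵢ − x̄)³ = -16783.5556 ⇒ m₃ = -16783.5556/6 = -2797.25926
m₂^(3/2) = 161.80556^(1.5) = 2058.21218
g₁ = m₃ / m₂^(3/2) = -2797.25926 / 2058.21218 ≈ -1.3591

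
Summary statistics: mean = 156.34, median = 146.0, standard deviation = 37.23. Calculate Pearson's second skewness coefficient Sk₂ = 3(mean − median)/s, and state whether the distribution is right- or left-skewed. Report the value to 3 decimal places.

0.833, right-skewed

Sk₂ = 3(156.34 − 146.0) / 37.23 = 3 × 10.3400 / 37.23
    = 31.0200 / 37.23 ≈ 0.833
Sk₂ > 0 ⇒ mean > median ⇒ right-skewed (positive skew).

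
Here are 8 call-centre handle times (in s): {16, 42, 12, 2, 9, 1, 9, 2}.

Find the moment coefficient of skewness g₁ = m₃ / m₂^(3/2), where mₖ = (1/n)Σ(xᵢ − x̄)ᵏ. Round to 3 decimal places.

x̄ = (16 + 42 + 12 + 2 + 9 + 1 + 9 + 2) / 8 = 11.6250
deviations (xᵢ − x̄): 4.3750, 30.3750, 0.3750, -9.6250, -2.6250, -10.6250, -2.6250, -9.6250
Σ(xᵢ − x̄)² = 1253.8750 ⇒ m₂ = 1253.8750/8 = 156.73438
Σ(xᵢ − x̄)³ = 25090.0313 ⇒ m₃ = 25090.0313/8 = 3136.25391
m₂^(3/2) = 156.73438^(1.5) = 1962.21407
g₁ = m₃ / m₂^(3/2) = 3136.25391 / 1962.21407 ≈ 1.598

1.598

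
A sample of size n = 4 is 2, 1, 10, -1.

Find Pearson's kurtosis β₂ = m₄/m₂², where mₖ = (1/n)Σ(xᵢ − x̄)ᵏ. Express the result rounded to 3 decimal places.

x̄ = 3.0000
Σ(xᵢ − x̄)² = 70.0000 ⇒ m₂ = 17.50000
Σ(xᵢ − x̄)⁴ = 2674.0000 ⇒ m₄ = 668.50000
m₂² = 306.25000
β₂ = m₄/m₂² = 668.50000 / 306.25000 ≈ 2.183

2.183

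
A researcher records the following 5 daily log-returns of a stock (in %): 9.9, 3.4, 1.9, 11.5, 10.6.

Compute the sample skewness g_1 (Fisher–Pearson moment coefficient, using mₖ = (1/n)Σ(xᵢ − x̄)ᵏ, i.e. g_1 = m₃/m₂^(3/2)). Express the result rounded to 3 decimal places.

-0.402

x̄ = (9.9 + 3.4 + 1.9 + 11.5 + 10.6) / 5 = 7.4600
deviations (xᵢ − x̄): 2.4400, -4.0600, -5.5600, 4.0400, 3.1400
Σ(xᵢ − x̄)² = 79.5320 ⇒ m₂ = 79.5320/5 = 15.90640
Σ(xᵢ − x̄)³ = -127.3778 ⇒ m₃ = -127.3778/5 = -25.47557
m₂^(3/2) = 15.90640^(1.5) = 63.43922
g_1 = m₃ / m₂^(3/2) = -25.47557 / 63.43922 ≈ -0.402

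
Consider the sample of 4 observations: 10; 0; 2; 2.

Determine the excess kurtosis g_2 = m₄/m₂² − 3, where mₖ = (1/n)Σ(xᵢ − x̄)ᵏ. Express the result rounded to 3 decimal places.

-0.765

x̄ = 3.5000
Σ(xᵢ − x̄)² = 59.0000 ⇒ m₂ = 14.75000
Σ(xᵢ − x̄)⁴ = 1945.2500 ⇒ m₄ = 486.31250
m₂² = 217.56250
g_2 = m₄/m₂² − 3 = 2.23528 − 3 ≈ -0.765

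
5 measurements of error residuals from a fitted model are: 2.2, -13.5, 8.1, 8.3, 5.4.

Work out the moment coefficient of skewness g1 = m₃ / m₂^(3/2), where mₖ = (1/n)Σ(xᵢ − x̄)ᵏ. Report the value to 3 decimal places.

x̄ = (2.2 - 13.5 + 8.1 + 8.3 + 5.4) / 5 = 2.1000
deviations (xᵢ − x̄): 0.1000, -15.6000, 6.0000, 6.2000, 3.3000
Σ(xᵢ − x̄)² = 328.7000 ⇒ m₂ = 328.7000/5 = 65.74000
Σ(xᵢ − x̄)³ = -3306.1500 ⇒ m₃ = -3306.1500/5 = -661.23000
m₂^(3/2) = 65.74000^(1.5) = 533.02128
g1 = m₃ / m₂^(3/2) = -661.23000 / 533.02128 ≈ -1.241

-1.241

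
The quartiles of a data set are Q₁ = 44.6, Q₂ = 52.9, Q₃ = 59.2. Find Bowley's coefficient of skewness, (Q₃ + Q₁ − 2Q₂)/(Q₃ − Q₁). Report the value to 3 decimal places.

-0.137

numerator: Q₃ + Q₁ − 2Q₂ = 59.2 + 44.6 − 2×52.9 = -2.0000
denominator: Q₃ − Q₁ = 59.2 − 44.6 = 14.6000
Bowley skewness = -2.0000 / 14.6000 ≈ -0.137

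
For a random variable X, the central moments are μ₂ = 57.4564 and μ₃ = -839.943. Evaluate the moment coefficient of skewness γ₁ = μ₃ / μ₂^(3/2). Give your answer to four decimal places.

-1.9286

σ = √μ₂ = √57.4564 = 7.58000
σ³ = μ₂^(3/2) = 435.51951
γ₁ = μ₃/σ³ = -839.943 / 435.51951 ≈ -1.9286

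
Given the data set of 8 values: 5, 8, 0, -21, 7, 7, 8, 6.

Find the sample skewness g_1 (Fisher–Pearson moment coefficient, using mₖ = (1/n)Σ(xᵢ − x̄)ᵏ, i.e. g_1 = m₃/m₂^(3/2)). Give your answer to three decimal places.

x̄ = (5 + 8 + 0 - 21 + 7 + 7 + 8 + 6) / 8 = 2.5000
deviations (xᵢ − x̄): 2.5000, 5.5000, -2.5000, -23.5000, 4.5000, 4.5000, 5.5000, 3.5000
Σ(xᵢ − x̄)² = 678.0000 ⇒ m₂ = 678.0000/8 = 84.75000
Σ(xᵢ − x̄)³ = -12420.0000 ⇒ m₃ = -12420.0000/8 = -1552.50000
m₂^(3/2) = 84.75000^(1.5) = 780.20649
g_1 = m₃ / m₂^(3/2) = -1552.50000 / 780.20649 ≈ -1.990

-1.990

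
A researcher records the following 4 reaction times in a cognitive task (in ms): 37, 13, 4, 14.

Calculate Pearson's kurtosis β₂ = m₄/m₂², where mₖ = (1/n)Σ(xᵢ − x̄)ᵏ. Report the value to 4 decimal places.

x̄ = 17.0000
Σ(xᵢ − x̄)² = 594.0000 ⇒ m₂ = 148.50000
Σ(xᵢ − x̄)⁴ = 188898.0000 ⇒ m₄ = 47224.50000
m₂² = 22052.25000
β₂ = m₄/m₂² = 47224.50000 / 22052.25000 ≈ 2.1415

2.1415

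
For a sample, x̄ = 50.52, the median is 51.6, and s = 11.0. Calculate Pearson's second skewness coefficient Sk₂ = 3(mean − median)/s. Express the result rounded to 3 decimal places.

Sk₂ = 3(50.52 − 51.6) / 11.0 = 3 × -1.0800 / 11.0
    = -3.2400 / 11.0 ≈ -0.295

-0.295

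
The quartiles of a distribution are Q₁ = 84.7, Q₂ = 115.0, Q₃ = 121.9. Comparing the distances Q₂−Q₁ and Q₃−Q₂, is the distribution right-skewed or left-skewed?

left-skewed

Q₂ − Q₁ = 30.3;  Q₃ − Q₂ = 6.9
Q₂ − Q₁ > Q₃ − Q₂ ⇒ the lower half is more spread out ⇒ left-skewed.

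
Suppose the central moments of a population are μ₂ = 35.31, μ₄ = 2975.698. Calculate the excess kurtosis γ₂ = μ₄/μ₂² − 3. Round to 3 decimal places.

-0.613

μ₂² = 35.31² = 1246.79610
μ₄/μ₂² = 2975.698 / 1246.79610 = 2.38668
γ₂ = 2.38668 − 3 ≈ -0.613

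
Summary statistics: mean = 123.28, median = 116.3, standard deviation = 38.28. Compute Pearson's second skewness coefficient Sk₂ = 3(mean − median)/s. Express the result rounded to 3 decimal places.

0.547

Sk₂ = 3(123.28 − 116.3) / 38.28 = 3 × 6.9800 / 38.28
    = 20.9400 / 38.28 ≈ 0.547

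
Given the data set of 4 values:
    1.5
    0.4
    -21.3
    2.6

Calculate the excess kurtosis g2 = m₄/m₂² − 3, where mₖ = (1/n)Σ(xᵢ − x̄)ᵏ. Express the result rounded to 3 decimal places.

x̄ = -4.2000
Σ(xᵢ − x̄)² = 392.3000 ⇒ m₂ = 98.07500
Σ(xᵢ − x̄)⁴ = 89145.0914 ⇒ m₄ = 22286.27285
m₂² = 9618.70563
g2 = m₄/m₂² − 3 = 2.31697 − 3 ≈ -0.683

-0.683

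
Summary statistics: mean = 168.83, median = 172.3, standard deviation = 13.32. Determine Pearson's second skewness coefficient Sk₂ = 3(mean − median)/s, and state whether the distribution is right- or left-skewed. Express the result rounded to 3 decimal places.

Sk₂ = 3(168.83 − 172.3) / 13.32 = 3 × -3.4700 / 13.32
    = -10.4100 / 13.32 ≈ -0.782
Sk₂ < 0 ⇒ mean < median ⇒ left-skewed (negative skew).

-0.782, left-skewed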